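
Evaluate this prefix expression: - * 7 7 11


Parsing prefix expression: - * 7 7 11
Step 1: Innermost operation '* 7 7'
  7 * 7 = 49
Step 2: Outer operation '- [49] 11'
  49 - 11 = 38

38


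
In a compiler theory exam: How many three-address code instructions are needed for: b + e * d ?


Expression: b + e * d
Generating three-address code (respecting * over +/- precedence):
  Instruction 1: t1 = e * d
  Instruction 2: t2 = b + t1
Total instructions: 2

2


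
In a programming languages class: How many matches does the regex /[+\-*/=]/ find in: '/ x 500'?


Pattern: /[+\-*/=]/ (operators)
Input: '/ x 500'
Scanning for matches:
  Match 1: '/'
Total matches: 1

1


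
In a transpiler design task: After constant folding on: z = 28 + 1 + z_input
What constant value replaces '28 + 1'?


Identifying constant sub-expression:
  Original: z = 28 + 1 + z_input
  28 and 1 are both compile-time constants
  Evaluating: 28 + 1 = 29
  After folding: z = 29 + z_input

29


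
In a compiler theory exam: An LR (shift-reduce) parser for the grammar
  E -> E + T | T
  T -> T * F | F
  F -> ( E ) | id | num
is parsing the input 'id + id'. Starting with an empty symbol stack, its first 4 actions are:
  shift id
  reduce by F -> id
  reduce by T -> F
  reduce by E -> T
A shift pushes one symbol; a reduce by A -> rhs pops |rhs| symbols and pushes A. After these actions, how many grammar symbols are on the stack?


Tracking the symbol stack through each action:
  Action 1: shift 'id' : push -> stack = [id] (size 1)
  Action 2: reduce by F -> id : pop 1, push F -> stack = [F] (size 1)
  Action 3: reduce by T -> F : pop 1, push T -> stack = [T] (size 1)
  Action 4: reduce by E -> T : pop 1, push E -> stack = [E] (size 1)
Final stack size: 1

1


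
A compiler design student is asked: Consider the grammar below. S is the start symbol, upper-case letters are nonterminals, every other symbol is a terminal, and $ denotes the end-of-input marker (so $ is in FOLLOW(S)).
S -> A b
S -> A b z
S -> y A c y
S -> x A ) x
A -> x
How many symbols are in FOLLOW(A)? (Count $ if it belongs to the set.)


S is the start symbol and does not occur in any rule body, so FOLLOW(S) = {$}.
Examining every occurrence of A in a rule body:
  S -> A b : A is followed by terminal 'b' -> add 'b'
  S -> A b z : A is followed by terminal 'b' -> add 'b' (already in the set)
  S -> y A c y : A is followed by terminal 'c' -> add 'c'
  S -> x A ) x : A is followed by terminal ')' -> add ')'
  A -> x : A does not occur in the body -> contributes nothing
FOLLOW(A) = {), b, c}
Count: 3

3


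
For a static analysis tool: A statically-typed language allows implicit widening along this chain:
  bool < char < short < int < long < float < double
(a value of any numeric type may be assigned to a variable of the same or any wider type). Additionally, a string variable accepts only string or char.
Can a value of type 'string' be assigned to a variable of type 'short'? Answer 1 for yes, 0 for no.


Target variable type: short
Source value type: string
Rule: string cannot widen to any numeric type
Result: 0

0


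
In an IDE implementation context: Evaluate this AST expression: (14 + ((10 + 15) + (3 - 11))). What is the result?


Expression: (14 + ((10 + 15) + (3 - 11)))
Evaluating step by step:
  10 + 15 = 25
  3 - 11 = -8
  25 + -8 = 17
  14 + 17 = 31
Result: 31

31


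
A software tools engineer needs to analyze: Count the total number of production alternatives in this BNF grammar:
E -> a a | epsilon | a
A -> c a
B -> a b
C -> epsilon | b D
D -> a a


Counting alternatives per rule:
  E: 3 alternative(s)
  A: 1 alternative(s)
  B: 1 alternative(s)
  C: 2 alternative(s)
  D: 1 alternative(s)
Sum: 3 + 1 + 1 + 2 + 1 = 8

8


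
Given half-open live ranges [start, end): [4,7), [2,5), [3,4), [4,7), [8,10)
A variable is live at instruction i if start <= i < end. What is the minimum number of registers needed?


Live ranges:
  Var0: [4, 7)
  Var1: [2, 5)
  Var2: [3, 4)
  Var3: [4, 7)
  Var4: [8, 10)
Sweep-line events (position, delta, active):
  pos=2 start -> active=1
  pos=3 start -> active=2
  pos=4 end -> active=1
  pos=4 start -> active=2
  pos=4 start -> active=3
  pos=5 end -> active=2
  pos=7 end -> active=1
  pos=7 end -> active=0
  pos=8 start -> active=1
  pos=10 end -> active=0
Maximum simultaneous active: 3
Minimum registers needed: 3

3


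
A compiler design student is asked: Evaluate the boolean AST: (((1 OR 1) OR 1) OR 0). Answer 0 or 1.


Step 1: Evaluate inner node
  1 OR 1 = 1
Step 2: Evaluate next node
  1 OR 1 = 1
Step 3: Evaluate root node
  1 OR 0 = 1

1


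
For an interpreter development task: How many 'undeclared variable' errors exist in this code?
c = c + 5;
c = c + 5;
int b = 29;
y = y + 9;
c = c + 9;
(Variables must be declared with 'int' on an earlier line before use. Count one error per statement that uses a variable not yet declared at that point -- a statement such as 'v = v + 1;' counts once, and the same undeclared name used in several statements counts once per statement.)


Scanning code line by line:
  Line 1: use 'c' -> ERROR (undeclared)
  Line 2: use 'c' -> ERROR (undeclared)
  Line 3: declare 'b' -> declared = ['b']
  Line 4: use 'y' -> ERROR (undeclared)
  Line 5: use 'c' -> ERROR (undeclared)
Total undeclared variable errors: 4

4


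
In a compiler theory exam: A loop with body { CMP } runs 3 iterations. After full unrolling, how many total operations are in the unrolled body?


Loop body operations: CMP (1 op per iteration)
Unrolling 3 iterations:
  Iteration 1: CMP (1 ops)
  Iteration 2: CMP (1 ops)
  Iteration 3: CMP (1 ops)
Total: 3 iterations * 1 ops/iter = 3 operations

3


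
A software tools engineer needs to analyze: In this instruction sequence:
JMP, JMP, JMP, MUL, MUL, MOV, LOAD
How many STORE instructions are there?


Scanning instruction sequence for STORE:
  Position 1: JMP
  Position 2: JMP
  Position 3: JMP
  Position 4: MUL
  Position 5: MUL
  Position 6: MOV
  Position 7: LOAD
Matches at positions: []
Total STORE count: 0

0


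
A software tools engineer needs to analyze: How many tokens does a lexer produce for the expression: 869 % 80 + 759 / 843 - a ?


Scanning '869 % 80 + 759 / 843 - a'
Token 1: '869' -> integer_literal
Token 2: '%' -> operator
Token 3: '80' -> integer_literal
Token 4: '+' -> operator
Token 5: '759' -> integer_literal
Token 6: '/' -> operator
Token 7: '843' -> integer_literal
Token 8: '-' -> operator
Token 9: 'a' -> identifier
Total tokens: 9

9


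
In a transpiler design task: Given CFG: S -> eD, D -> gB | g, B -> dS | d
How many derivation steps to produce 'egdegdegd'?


Grammar: S -> eD, D -> gB | g, B -> dS | d
Deriving 'egdegdegd':
Step 1: S -> eD => eD
Step 2: D -> gB => egB
Step 3: B -> dS => egdS
Step 4: S -> eD => egdeD
Step 5: D -> gB => egdegB
Step 6: B -> dS => egdegdS
Step 7: S -> eD => egdegdeD
Step 8: D -> gB => egdegdegB
Step 9: B -> d => egdegdegd
Total derivation steps: 9

9


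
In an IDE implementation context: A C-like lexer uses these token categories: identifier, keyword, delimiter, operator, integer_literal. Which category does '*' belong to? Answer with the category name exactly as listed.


Token: '*'
Checking categories:
  identifier: no
  integer_literal: no
  operator: YES
  keyword: no
  delimiter: no
Category: operator

operator


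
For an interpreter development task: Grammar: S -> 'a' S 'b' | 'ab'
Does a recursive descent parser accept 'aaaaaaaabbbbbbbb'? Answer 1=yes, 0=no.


Grammar accepts strings of the form a^n b^n (n >= 1)
Word: 'aaaaaaaabbbbbbbb'
Counting: 8 a's and 8 b's
Check: 8 == 8? Yes
Derivation (S -> aSb applied 7 time(s), then S -> ab): S => aSb => aaSbb => aaaSbbb => aaaaSbbbb => aaaaaSbbbbb => aaaaaaSbbbbbb => aaaaaaaSbbbbbbb => aaaaaaaabbbbbbbb
Accepted

1


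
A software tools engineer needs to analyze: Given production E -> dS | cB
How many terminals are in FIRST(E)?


Production: E -> dS | cB
Examining each alternative for leading terminals:
  E -> dS : first terminal = 'd'
  E -> cB : first terminal = 'c'
FIRST(E) = {c, d}
Count: 2

2


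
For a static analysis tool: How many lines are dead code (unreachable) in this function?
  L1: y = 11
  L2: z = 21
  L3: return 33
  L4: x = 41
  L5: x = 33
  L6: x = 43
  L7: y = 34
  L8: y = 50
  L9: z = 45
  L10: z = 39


Analyzing control flow:
  L1: reachable (before return)
  L2: reachable (before return)
  L3: reachable (return statement)
  L4: DEAD (after return at L3)
  L5: DEAD (after return at L3)
  L6: DEAD (after return at L3)
  L7: DEAD (after return at L3)
  L8: DEAD (after return at L3)
  L9: DEAD (after return at L3)
  L10: DEAD (after return at L3)
Return at L3, total lines = 10
Dead lines: L4 through L10
Count: 7

7


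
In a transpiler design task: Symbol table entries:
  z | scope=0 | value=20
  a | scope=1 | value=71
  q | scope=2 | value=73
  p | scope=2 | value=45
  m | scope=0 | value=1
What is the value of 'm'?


Searching symbol table for 'm':
  z | scope=0 | value=20
  a | scope=1 | value=71
  q | scope=2 | value=73
  p | scope=2 | value=45
  m | scope=0 | value=1 <- MATCH
Found 'm' at scope 0 with value 1

1


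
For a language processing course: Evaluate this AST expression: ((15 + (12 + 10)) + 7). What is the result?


Expression: ((15 + (12 + 10)) + 7)
Evaluating step by step:
  12 + 10 = 22
  15 + 22 = 37
  37 + 7 = 44
Result: 44

44


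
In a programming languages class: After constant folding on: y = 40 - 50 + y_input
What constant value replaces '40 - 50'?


Identifying constant sub-expression:
  Original: y = 40 - 50 + y_input
  40 and 50 are both compile-time constants
  Evaluating: 40 - 50 = -10
  After folding: y = -10 + y_input

-10


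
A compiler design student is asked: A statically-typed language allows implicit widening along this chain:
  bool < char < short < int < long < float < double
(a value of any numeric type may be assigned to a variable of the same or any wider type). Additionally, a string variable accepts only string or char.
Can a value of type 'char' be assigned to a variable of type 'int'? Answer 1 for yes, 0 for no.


Target variable type: int
Source value type: char
Numeric ranks: char=1, int=3
Widening allowed iff rank(source) <= rank(target): 1 <= 3? Yes
Result: 1

1


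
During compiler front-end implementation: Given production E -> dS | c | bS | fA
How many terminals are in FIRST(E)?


Production: E -> dS | c | bS | fA
Examining each alternative for leading terminals:
  E -> dS : first terminal = 'd'
  E -> c : first terminal = 'c'
  E -> bS : first terminal = 'b'
  E -> fA : first terminal = 'f'
FIRST(E) = {b, c, d, f}
Count: 4

4


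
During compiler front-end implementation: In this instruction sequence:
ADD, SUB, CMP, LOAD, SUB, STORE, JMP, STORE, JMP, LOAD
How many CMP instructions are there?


Scanning instruction sequence for CMP:
  Position 1: ADD
  Position 2: SUB
  Position 3: CMP <- MATCH
  Position 4: LOAD
  Position 5: SUB
  Position 6: STORE
  Position 7: JMP
  Position 8: STORE
  Position 9: JMP
  Position 10: LOAD
Matches at positions: [3]
Total CMP count: 1

1


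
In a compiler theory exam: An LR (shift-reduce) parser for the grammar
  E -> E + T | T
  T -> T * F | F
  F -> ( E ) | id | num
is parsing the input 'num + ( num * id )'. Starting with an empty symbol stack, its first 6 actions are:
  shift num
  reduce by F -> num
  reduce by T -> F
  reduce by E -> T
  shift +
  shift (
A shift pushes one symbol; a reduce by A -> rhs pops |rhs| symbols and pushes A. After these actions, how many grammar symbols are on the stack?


Tracking the symbol stack through each action:
  Action 1: shift 'num' : push -> stack = [num] (size 1)
  Action 2: reduce by F -> num : pop 1, push F -> stack = [F] (size 1)
  Action 3: reduce by T -> F : pop 1, push T -> stack = [T] (size 1)
  Action 4: reduce by E -> T : pop 1, push E -> stack = [E] (size 1)
  Action 5: shift '+' : push -> stack = [E, +] (size 2)
  Action 6: shift '(' : push -> stack = [E, +, (] (size 3)
Final stack size: 3

3


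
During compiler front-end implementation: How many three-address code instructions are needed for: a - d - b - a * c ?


Expression: a - d - b - a * c
Generating three-address code (respecting * over +/- precedence):
  Instruction 1: t1 = a * c
  Instruction 2: t2 = a - d
  Instruction 3: t3 = t2 - b
  Instruction 4: t4 = t3 - t1
Total instructions: 4

4


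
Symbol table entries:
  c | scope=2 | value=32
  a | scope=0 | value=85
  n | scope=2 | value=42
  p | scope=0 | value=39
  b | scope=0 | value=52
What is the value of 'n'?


Searching symbol table for 'n':
  c | scope=2 | value=32
  a | scope=0 | value=85
  n | scope=2 | value=42 <- MATCH
  p | scope=0 | value=39
  b | scope=0 | value=52
Found 'n' at scope 2 with value 42

42


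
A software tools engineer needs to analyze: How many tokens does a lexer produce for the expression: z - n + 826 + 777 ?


Scanning 'z - n + 826 + 777'
Token 1: 'z' -> identifier
Token 2: '-' -> operator
Token 3: 'n' -> identifier
Token 4: '+' -> operator
Token 5: '826' -> integer_literal
Token 6: '+' -> operator
Token 7: '777' -> integer_literal
Total tokens: 7

7


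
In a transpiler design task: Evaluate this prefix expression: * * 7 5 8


Parsing prefix expression: * * 7 5 8
Step 1: Innermost operation '* 7 5'
  7 * 5 = 35
Step 2: Outer operation '* [35] 8'
  35 * 8 = 280

280


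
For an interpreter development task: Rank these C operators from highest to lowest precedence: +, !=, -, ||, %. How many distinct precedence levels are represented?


Looking up precedence for each operator:
  + -> precedence 5
  != -> precedence 3
  - -> precedence 5
  || -> precedence 1
  % -> precedence 6
Sorted highest to lowest: %, +, -, !=, ||
Distinct precedence values: [6, 5, 3, 1]
Number of distinct levels: 4

4


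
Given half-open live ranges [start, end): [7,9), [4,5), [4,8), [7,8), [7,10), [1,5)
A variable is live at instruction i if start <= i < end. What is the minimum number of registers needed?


Live ranges:
  Var0: [7, 9)
  Var1: [4, 5)
  Var2: [4, 8)
  Var3: [7, 8)
  Var4: [7, 10)
  Var5: [1, 5)
Sweep-line events (position, delta, active):
  pos=1 start -> active=1
  pos=4 start -> active=2
  pos=4 start -> active=3
  pos=5 end -> active=2
  pos=5 end -> active=1
  pos=7 start -> active=2
  pos=7 start -> active=3
  pos=7 start -> active=4
  pos=8 end -> active=3
  pos=8 end -> active=2
  pos=9 end -> active=1
  pos=10 end -> active=0
Maximum simultaneous active: 4
Minimum registers needed: 4

4


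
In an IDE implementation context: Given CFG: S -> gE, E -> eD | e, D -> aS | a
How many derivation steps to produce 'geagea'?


Grammar: S -> gE, E -> eD | e, D -> aS | a
Deriving 'geagea':
Step 1: S -> gE => gE
Step 2: E -> eD => geD
Step 3: D -> aS => geaS
Step 4: S -> gE => geagE
Step 5: E -> eD => geageD
Step 6: D -> a => geagea
Total derivation steps: 6

6


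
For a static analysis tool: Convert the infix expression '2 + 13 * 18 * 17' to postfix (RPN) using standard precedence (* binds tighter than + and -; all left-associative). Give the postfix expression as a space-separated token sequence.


Applying the shunting-yard algorithm:
  Operand 2 -> output
  Push '+' onto operator stack -> op-stack: [+]
  Operand 13 -> output
  Push '*' onto operator stack -> op-stack: [+, *]
  Operand 18 -> output
  See '*' (prec 2); top '*' (prec 2) >= it -> pop '*' to output
  Push '*' onto operator stack -> op-stack: [+, *]
  Operand 17 -> output
  End of input: pop '*' to output
  End of input: pop '+' to output
Postfix result: 2 13 18 * 17 * +

2 13 18 * 17 * +


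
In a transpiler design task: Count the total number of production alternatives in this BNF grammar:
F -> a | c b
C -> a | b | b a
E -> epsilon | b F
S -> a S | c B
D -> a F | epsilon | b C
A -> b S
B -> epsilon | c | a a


Counting alternatives per rule:
  F: 2 alternative(s)
  C: 3 alternative(s)
  E: 2 alternative(s)
  S: 2 alternative(s)
  D: 3 alternative(s)
  A: 1 alternative(s)
  B: 3 alternative(s)
Sum: 2 + 3 + 2 + 2 + 3 + 1 + 3 = 16

16


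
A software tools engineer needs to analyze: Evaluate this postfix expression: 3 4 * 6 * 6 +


Processing tokens left to right:
Push 3, Push 4
Pop 3 and 4, compute 3 * 4 = 12, push 12
Push 6
Pop 12 and 6, compute 12 * 6 = 72, push 72
Push 6
Pop 72 and 6, compute 72 + 6 = 78, push 78
Stack result: 78

78


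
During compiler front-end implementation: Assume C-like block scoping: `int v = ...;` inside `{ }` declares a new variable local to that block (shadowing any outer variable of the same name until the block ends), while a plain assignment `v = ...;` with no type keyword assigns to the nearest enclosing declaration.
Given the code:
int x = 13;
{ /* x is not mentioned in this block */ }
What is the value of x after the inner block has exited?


Analyzing scoping rules:
Outer scope: declares x = 13
Inner block: x is neither redeclared nor assigned -> unchanged
After the block -> 13
Result: 13

13


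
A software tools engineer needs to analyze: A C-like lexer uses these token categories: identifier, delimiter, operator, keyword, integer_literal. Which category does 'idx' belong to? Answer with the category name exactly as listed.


Token: 'idx'
Checking categories:
  identifier: YES
  integer_literal: no
  operator: no
  keyword: no
  delimiter: no
Category: identifier

identifier


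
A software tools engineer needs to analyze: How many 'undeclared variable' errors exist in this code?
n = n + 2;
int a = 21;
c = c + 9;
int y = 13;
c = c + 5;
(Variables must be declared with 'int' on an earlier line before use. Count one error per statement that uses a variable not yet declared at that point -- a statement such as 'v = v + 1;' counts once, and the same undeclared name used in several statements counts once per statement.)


Scanning code line by line:
  Line 1: use 'n' -> ERROR (undeclared)
  Line 2: declare 'a' -> declared = ['a']
  Line 3: use 'c' -> ERROR (undeclared)
  Line 4: declare 'y' -> declared = ['a', 'y']
  Line 5: use 'c' -> ERROR (undeclared)
Total undeclared variable errors: 3

3


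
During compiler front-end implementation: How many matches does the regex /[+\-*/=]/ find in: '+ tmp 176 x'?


Pattern: /[+\-*/=]/ (operators)
Input: '+ tmp 176 x'
Scanning for matches:
  Match 1: '+'
Total matches: 1

1


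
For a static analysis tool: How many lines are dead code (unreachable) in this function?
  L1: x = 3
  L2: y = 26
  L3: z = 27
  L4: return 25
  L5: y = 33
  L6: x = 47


Analyzing control flow:
  L1: reachable (before return)
  L2: reachable (before return)
  L3: reachable (before return)
  L4: reachable (return statement)
  L5: DEAD (after return at L4)
  L6: DEAD (after return at L4)
Return at L4, total lines = 6
Dead lines: L5 through L6
Count: 2

2


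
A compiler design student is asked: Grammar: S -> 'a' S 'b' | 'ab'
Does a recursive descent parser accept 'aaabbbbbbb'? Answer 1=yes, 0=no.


Grammar accepts strings of the form a^n b^n (n >= 1)
Word: 'aaabbbbbbb'
Counting: 3 a's and 7 b's
Check: 3 == 7? No
Mismatch: a-count != b-count
Rejected

0


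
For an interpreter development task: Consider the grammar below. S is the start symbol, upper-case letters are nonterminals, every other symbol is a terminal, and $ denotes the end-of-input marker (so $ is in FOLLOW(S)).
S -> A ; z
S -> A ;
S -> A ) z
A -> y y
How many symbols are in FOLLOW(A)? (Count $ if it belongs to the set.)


S is the start symbol and does not occur in any rule body, so FOLLOW(S) = {$}.
Examining every occurrence of A in a rule body:
  S -> A ; z : A is followed by terminal ';' -> add ';'
  S -> A ; : A is followed by terminal ';' -> add ';' (already in the set)
  S -> A ) z : A is followed by terminal ')' -> add ')'
  A -> y y : A does not occur in the body -> contributes nothing
FOLLOW(A) = {), ;}
Count: 2

2


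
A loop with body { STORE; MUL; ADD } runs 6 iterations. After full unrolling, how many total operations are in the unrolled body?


Loop body operations: STORE, MUL, ADD (3 ops per iteration)
Unrolling 6 iterations:
  Iteration 1: STORE, MUL, ADD (3 ops)
  Iteration 2: STORE, MUL, ADD (3 ops)
  Iteration 3: STORE, MUL, ADD (3 ops)
  Iteration 4: STORE, MUL, ADD (3 ops)
  Iteration 5: STORE, MUL, ADD (3 ops)
  Iteration 6: STORE, MUL, ADD (3 ops)
Total: 6 iterations * 3 ops/iter = 18 operations

18


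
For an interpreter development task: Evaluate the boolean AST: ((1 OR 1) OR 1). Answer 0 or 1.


Step 1: Evaluate inner node
  1 OR 1 = 1
Step 2: Evaluate root node
  1 OR 1 = 1

1


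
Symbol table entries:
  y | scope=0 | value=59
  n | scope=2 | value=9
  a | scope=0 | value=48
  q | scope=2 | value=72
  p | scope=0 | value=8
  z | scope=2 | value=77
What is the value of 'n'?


Searching symbol table for 'n':
  y | scope=0 | value=59
  n | scope=2 | value=9 <- MATCH
  a | scope=0 | value=48
  q | scope=2 | value=72
  p | scope=0 | value=8
  z | scope=2 | value=77
Found 'n' at scope 2 with value 9

9


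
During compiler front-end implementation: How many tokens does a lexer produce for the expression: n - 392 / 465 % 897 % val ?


Scanning 'n - 392 / 465 % 897 % val'
Token 1: 'n' -> identifier
Token 2: '-' -> operator
Token 3: '392' -> integer_literal
Token 4: '/' -> operator
Token 5: '465' -> integer_literal
Token 6: '%' -> operator
Token 7: '897' -> integer_literal
Token 8: '%' -> operator
Token 9: 'val' -> identifier
Total tokens: 9

9


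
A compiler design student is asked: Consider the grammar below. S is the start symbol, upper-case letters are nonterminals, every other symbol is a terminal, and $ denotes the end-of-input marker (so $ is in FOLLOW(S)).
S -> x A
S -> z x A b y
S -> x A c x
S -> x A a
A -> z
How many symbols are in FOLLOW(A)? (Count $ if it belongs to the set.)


S is the start symbol and does not occur in any rule body, so FOLLOW(S) = {$}.
Examining every occurrence of A in a rule body:
  S -> x A : A is at the right end -> add FOLLOW(S) = {$}
  S -> z x A b y : A is followed by terminal 'b' -> add 'b'
  S -> x A c x : A is followed by terminal 'c' -> add 'c'
  S -> x A a : A is followed by terminal 'a' -> add 'a'
  A -> z : A does not occur in the body -> contributes nothing
FOLLOW(A) = {a, b, c, $}
Count: 4

4


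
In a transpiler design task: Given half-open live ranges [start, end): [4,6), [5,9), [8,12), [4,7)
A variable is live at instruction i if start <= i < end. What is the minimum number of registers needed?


Live ranges:
  Var0: [4, 6)
  Var1: [5, 9)
  Var2: [8, 12)
  Var3: [4, 7)
Sweep-line events (position, delta, active):
  pos=4 start -> active=1
  pos=4 start -> active=2
  pos=5 start -> active=3
  pos=6 end -> active=2
  pos=7 end -> active=1
  pos=8 start -> active=2
  pos=9 end -> active=1
  pos=12 end -> active=0
Maximum simultaneous active: 3
Minimum registers needed: 3

3


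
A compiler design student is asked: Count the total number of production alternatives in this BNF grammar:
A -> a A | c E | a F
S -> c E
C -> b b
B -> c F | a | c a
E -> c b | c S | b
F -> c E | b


Counting alternatives per rule:
  A: 3 alternative(s)
  S: 1 alternative(s)
  C: 1 alternative(s)
  B: 3 alternative(s)
  E: 3 alternative(s)
  F: 2 alternative(s)
Sum: 3 + 1 + 1 + 3 + 3 + 2 = 13

13


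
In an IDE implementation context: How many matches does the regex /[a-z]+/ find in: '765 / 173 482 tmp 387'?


Pattern: /[a-z]+/ (identifiers)
Input: '765 / 173 482 tmp 387'
Scanning for matches:
  Match 1: 'tmp'
Total matches: 1

1


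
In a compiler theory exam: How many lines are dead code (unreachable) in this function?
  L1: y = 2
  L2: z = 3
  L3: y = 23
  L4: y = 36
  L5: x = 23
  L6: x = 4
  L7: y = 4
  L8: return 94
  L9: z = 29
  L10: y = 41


Analyzing control flow:
  L1: reachable (before return)
  L2: reachable (before return)
  L3: reachable (before return)
  L4: reachable (before return)
  L5: reachable (before return)
  L6: reachable (before return)
  L7: reachable (before return)
  L8: reachable (return statement)
  L9: DEAD (after return at L8)
  L10: DEAD (after return at L8)
Return at L8, total lines = 10
Dead lines: L9 through L10
Count: 2

2


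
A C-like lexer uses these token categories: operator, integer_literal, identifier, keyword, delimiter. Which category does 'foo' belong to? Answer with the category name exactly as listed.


Token: 'foo'
Checking categories:
  identifier: YES
  integer_literal: no
  operator: no
  keyword: no
  delimiter: no
Category: identifier

identifier


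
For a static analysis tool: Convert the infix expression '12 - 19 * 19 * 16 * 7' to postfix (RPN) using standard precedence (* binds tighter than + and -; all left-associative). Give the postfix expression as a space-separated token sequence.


Applying the shunting-yard algorithm:
  Operand 12 -> output
  Push '-' onto operator stack -> op-stack: [-]
  Operand 19 -> output
  Push '*' onto operator stack -> op-stack: [-, *]
  Operand 19 -> output
  See '*' (prec 2); top '*' (prec 2) >= it -> pop '*' to output
  Push '*' onto operator stack -> op-stack: [-, *]
  Operand 16 -> output
  See '*' (prec 2); top '*' (prec 2) >= it -> pop '*' to output
  Push '*' onto operator stack -> op-stack: [-, *]
  Operand 7 -> output
  End of input: pop '*' to output
  End of input: pop '-' to output
Postfix result: 12 19 19 * 16 * 7 * -

12 19 19 * 16 * 7 * -


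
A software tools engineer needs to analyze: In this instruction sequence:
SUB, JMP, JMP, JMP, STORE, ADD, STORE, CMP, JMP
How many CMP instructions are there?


Scanning instruction sequence for CMP:
  Position 1: SUB
  Position 2: JMP
  Position 3: JMP
  Position 4: JMP
  Position 5: STORE
  Position 6: ADD
  Position 7: STORE
  Position 8: CMP <- MATCH
  Position 9: JMP
Matches at positions: [8]
Total CMP count: 1

1


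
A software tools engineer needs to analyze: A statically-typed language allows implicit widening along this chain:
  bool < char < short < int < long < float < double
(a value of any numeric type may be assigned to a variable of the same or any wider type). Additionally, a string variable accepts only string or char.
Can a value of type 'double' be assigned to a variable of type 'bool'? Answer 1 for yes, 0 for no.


Target variable type: bool
Source value type: double
Numeric ranks: double=6, bool=0
Widening allowed iff rank(source) <= rank(target): 6 <= 0? No
Result: 0

0


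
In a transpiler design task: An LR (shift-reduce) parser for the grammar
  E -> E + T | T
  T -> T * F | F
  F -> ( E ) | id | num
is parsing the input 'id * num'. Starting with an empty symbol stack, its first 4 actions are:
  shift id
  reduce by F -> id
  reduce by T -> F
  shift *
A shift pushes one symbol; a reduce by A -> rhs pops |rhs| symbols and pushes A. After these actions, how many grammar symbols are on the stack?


Tracking the symbol stack through each action:
  Action 1: shift 'id' : push -> stack = [id] (size 1)
  Action 2: reduce by F -> id : pop 1, push F -> stack = [F] (size 1)
  Action 3: reduce by T -> F : pop 1, push T -> stack = [T] (size 1)
  Action 4: shift '*' : push -> stack = [T, *] (size 2)
Final stack size: 2

2


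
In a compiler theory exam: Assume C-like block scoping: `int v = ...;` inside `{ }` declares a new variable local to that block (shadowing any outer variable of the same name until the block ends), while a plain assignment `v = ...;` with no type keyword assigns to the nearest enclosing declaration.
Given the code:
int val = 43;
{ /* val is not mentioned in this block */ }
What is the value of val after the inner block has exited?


Analyzing scoping rules:
Outer scope: declares val = 43
Inner block: val is neither redeclared nor assigned -> unchanged
After the block -> 43
Result: 43

43


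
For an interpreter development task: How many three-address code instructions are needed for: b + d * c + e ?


Expression: b + d * c + e
Generating three-address code (respecting * over +/- precedence):
  Instruction 1: t1 = d * c
  Instruction 2: t2 = b + t1
  Instruction 3: t3 = t2 + e
Total instructions: 3

3


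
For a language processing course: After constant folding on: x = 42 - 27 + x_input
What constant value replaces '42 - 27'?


Identifying constant sub-expression:
  Original: x = 42 - 27 + x_input
  42 and 27 are both compile-time constants
  Evaluating: 42 - 27 = 15
  After folding: x = 15 + x_input

15


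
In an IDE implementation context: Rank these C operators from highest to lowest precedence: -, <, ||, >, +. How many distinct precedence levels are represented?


Looking up precedence for each operator:
  - -> precedence 5
  < -> precedence 4
  || -> precedence 1
  > -> precedence 4
  + -> precedence 5
Sorted highest to lowest: -, +, <, >, ||
Distinct precedence values: [5, 4, 1]
Number of distinct levels: 3

3


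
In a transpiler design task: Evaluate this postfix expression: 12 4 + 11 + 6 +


Processing tokens left to right:
Push 12, Push 4
Pop 12 and 4, compute 12 + 4 = 16, push 16
Push 11
Pop 16 and 11, compute 16 + 11 = 27, push 27
Push 6
Pop 27 and 6, compute 27 + 6 = 33, push 33
Stack result: 33

33


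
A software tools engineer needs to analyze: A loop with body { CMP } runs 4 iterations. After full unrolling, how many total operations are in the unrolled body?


Loop body operations: CMP (1 op per iteration)
Unrolling 4 iterations:
  Iteration 1: CMP (1 ops)
  Iteration 2: CMP (1 ops)
  Iteration 3: CMP (1 ops)
  Iteration 4: CMP (1 ops)
Total: 4 iterations * 1 ops/iter = 4 operations

4


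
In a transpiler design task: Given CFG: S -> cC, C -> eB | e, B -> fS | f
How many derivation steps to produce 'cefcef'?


Grammar: S -> cC, C -> eB | e, B -> fS | f
Deriving 'cefcef':
Step 1: S -> cC => cC
Step 2: C -> eB => ceB
Step 3: B -> fS => cefS
Step 4: S -> cC => cefcC
Step 5: C -> eB => cefceB
Step 6: B -> f => cefcef
Total derivation steps: 6

6


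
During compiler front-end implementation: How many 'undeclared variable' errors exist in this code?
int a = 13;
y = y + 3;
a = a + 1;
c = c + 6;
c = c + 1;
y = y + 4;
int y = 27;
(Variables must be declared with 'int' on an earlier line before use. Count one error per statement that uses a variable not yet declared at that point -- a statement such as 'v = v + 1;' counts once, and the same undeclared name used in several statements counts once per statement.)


Scanning code line by line:
  Line 1: declare 'a' -> declared = ['a']
  Line 2: use 'y' -> ERROR (undeclared)
  Line 3: use 'a' -> OK (declared)
  Line 4: use 'c' -> ERROR (undeclared)
  Line 5: use 'c' -> ERROR (undeclared)
  Line 6: use 'y' -> ERROR (undeclared)
  Line 7: declare 'y' -> declared = ['a', 'y']
Total undeclared variable errors: 4

4


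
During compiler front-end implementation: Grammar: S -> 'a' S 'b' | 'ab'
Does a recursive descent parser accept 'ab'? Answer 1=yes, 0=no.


Grammar accepts strings of the form a^n b^n (n >= 1)
Word: 'ab'
Counting: 1 a's and 1 b's
Check: 1 == 1? Yes
Derivation (S -> aSb applied 0 time(s), then S -> ab): S => ab
Accepted

1


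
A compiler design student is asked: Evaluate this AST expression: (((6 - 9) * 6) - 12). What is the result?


Expression: (((6 - 9) * 6) - 12)
Evaluating step by step:
  6 - 9 = -3
  -3 * 6 = -18
  -18 - 12 = -30
Result: -30

-30


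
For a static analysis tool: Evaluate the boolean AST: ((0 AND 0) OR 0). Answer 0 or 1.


Step 1: Evaluate inner node
  0 AND 0 = 0
Step 2: Evaluate root node
  0 OR 0 = 0

0


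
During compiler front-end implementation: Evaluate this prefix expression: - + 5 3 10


Parsing prefix expression: - + 5 3 10
Step 1: Innermost operation '+ 5 3'
  5 + 3 = 8
Step 2: Outer operation '- [8] 10'
  8 - 10 = -2

-2


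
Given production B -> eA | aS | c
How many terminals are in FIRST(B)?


Production: B -> eA | aS | c
Examining each alternative for leading terminals:
  B -> eA : first terminal = 'e'
  B -> aS : first terminal = 'a'
  B -> c : first terminal = 'c'
FIRST(B) = {a, c, e}
Count: 3

3


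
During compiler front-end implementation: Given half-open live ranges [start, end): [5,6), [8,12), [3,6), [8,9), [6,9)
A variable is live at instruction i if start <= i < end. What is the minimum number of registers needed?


Live ranges:
  Var0: [5, 6)
  Var1: [8, 12)
  Var2: [3, 6)
  Var3: [8, 9)
  Var4: [6, 9)
Sweep-line events (position, delta, active):
  pos=3 start -> active=1
  pos=5 start -> active=2
  pos=6 end -> active=1
  pos=6 end -> active=0
  pos=6 start -> active=1
  pos=8 start -> active=2
  pos=8 start -> active=3
  pos=9 end -> active=2
  pos=9 end -> active=1
  pos=12 end -> active=0
Maximum simultaneous active: 3
Minimum registers needed: 3

3


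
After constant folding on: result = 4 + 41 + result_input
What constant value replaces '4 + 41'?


Identifying constant sub-expression:
  Original: result = 4 + 41 + result_input
  4 and 41 are both compile-time constants
  Evaluating: 4 + 41 = 45
  After folding: result = 45 + result_input

45


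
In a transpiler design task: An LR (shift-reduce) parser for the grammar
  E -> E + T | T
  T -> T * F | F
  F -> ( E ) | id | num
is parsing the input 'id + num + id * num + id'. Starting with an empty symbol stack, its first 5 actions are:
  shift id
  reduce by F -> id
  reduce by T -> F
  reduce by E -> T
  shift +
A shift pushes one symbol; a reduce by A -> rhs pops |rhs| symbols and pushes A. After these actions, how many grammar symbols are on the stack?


Tracking the symbol stack through each action:
  Action 1: shift 'id' : push -> stack = [id] (size 1)
  Action 2: reduce by F -> id : pop 1, push F -> stack = [F] (size 1)
  Action 3: reduce by T -> F : pop 1, push T -> stack = [T] (size 1)
  Action 4: reduce by E -> T : pop 1, push E -> stack = [E] (size 1)
  Action 5: shift '+' : push -> stack = [E, +] (size 2)
Final stack size: 2

2


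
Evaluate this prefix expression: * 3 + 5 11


Parsing prefix expression: * 3 + 5 11
Step 1: Innermost operation '+ 5 11'
  5 + 11 = 16
Step 2: Outer operation '* 3 [16]'
  3 * 16 = 48

48


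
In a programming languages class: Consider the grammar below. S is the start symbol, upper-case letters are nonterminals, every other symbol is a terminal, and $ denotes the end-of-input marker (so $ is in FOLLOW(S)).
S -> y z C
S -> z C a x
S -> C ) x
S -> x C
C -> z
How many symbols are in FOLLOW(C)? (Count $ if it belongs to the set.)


S is the start symbol and does not occur in any rule body, so FOLLOW(S) = {$}.
Examining every occurrence of C in a rule body:
  S -> y z C : C is at the right end -> add FOLLOW(S) = {$}
  S -> z C a x : C is followed by terminal 'a' -> add 'a'
  S -> C ) x : C is followed by terminal ')' -> add ')'
  S -> x C : C is at the right end -> add FOLLOW(S) = {$} (already in the set)
  C -> z : C does not occur in the body -> contributes nothing
FOLLOW(C) = {), a, $}
Count: 3

3


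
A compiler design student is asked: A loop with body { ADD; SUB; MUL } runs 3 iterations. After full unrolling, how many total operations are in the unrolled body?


Loop body operations: ADD, SUB, MUL (3 ops per iteration)
Unrolling 3 iterations:
  Iteration 1: ADD, SUB, MUL (3 ops)
  Iteration 2: ADD, SUB, MUL (3 ops)
  Iteration 3: ADD, SUB, MUL (3 ops)
Total: 3 iterations * 3 ops/iter = 9 operations

9


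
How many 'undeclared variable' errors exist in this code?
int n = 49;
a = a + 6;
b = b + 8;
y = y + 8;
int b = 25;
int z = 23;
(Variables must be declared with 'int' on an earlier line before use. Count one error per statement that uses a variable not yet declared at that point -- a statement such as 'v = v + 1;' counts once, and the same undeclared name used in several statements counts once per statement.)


Scanning code line by line:
  Line 1: declare 'n' -> declared = ['n']
  Line 2: use 'a' -> ERROR (undeclared)
  Line 3: use 'b' -> ERROR (undeclared)
  Line 4: use 'y' -> ERROR (undeclared)
  Line 5: declare 'b' -> declared = ['b', 'n']
  Line 6: declare 'z' -> declared = ['b', 'n', 'z']
Total undeclared variable errors: 3

3


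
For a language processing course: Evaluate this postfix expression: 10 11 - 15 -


Processing tokens left to right:
Push 10, Push 11
Pop 10 and 11, compute 10 - 11 = -1, push -1
Push 15
Pop -1 and 15, compute -1 - 15 = -16, push -16
Stack result: -16

-16


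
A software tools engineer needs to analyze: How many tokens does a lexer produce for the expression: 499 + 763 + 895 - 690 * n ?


Scanning '499 + 763 + 895 - 690 * n'
Token 1: '499' -> integer_literal
Token 2: '+' -> operator
Token 3: '763' -> integer_literal
Token 4: '+' -> operator
Token 5: '895' -> integer_literal
Token 6: '-' -> operator
Token 7: '690' -> integer_literal
Token 8: '*' -> operator
Token 9: 'n' -> identifier
Total tokens: 9

9


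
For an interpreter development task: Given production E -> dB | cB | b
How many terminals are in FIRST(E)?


Production: E -> dB | cB | b
Examining each alternative for leading terminals:
  E -> dB : first terminal = 'd'
  E -> cB : first terminal = 'c'
  E -> b : first terminal = 'b'
FIRST(E) = {b, c, d}
Count: 3

3


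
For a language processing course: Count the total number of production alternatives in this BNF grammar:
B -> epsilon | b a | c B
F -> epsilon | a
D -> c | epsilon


Counting alternatives per rule:
  B: 3 alternative(s)
  F: 2 alternative(s)
  D: 2 alternative(s)
Sum: 3 + 2 + 2 = 7

7


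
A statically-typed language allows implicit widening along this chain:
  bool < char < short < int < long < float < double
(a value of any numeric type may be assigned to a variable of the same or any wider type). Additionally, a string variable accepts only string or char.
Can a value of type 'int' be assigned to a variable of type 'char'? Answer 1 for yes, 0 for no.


Target variable type: char
Source value type: int
Numeric ranks: int=3, char=1
Widening allowed iff rank(source) <= rank(target): 3 <= 1? No
Result: 0

0


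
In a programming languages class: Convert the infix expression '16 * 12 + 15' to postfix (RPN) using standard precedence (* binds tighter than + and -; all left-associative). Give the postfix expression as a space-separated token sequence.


Applying the shunting-yard algorithm:
  Operand 16 -> output
  Push '*' onto operator stack -> op-stack: [*]
  Operand 12 -> output
  See '+' (prec 1); top '*' (prec 2) >= it -> pop '*' to output
  Push '+' onto operator stack -> op-stack: [+]
  Operand 15 -> output
  End of input: pop '+' to output
Postfix result: 16 12 * 15 +

16 12 * 15 +


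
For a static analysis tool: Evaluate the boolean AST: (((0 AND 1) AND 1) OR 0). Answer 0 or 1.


Step 1: Evaluate inner node
  0 AND 1 = 0
Step 2: Evaluate next node
  0 AND 1 = 0
Step 3: Evaluate root node
  0 OR 0 = 0

0


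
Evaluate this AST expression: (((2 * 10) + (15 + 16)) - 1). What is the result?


Expression: (((2 * 10) + (15 + 16)) - 1)
Evaluating step by step:
  2 * 10 = 20
  15 + 16 = 31
  20 + 31 = 51
  51 - 1 = 50
Result: 50

50


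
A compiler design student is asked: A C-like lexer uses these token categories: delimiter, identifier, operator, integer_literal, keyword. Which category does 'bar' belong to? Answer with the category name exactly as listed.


Token: 'bar'
Checking categories:
  identifier: YES
  integer_literal: no
  operator: no
  keyword: no
  delimiter: no
Category: identifier

identifier


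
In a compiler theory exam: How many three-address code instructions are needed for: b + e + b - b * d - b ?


Expression: b + e + b - b * d - b
Generating three-address code (respecting * over +/- precedence):
  Instruction 1: t1 = b * d
  Instruction 2: t2 = b + e
  Instruction 3: t3 = t2 + b
  Instruction 4: t4 = t3 - t1
  Instruction 5: t5 = t4 - b
Total instructions: 5

5


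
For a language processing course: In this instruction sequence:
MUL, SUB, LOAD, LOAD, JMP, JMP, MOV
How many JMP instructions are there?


Scanning instruction sequence for JMP:
  Position 1: MUL
  Position 2: SUB
  Position 3: LOAD
  Position 4: LOAD
  Position 5: JMP <- MATCH
  Position 6: JMP <- MATCH
  Position 7: MOV
Matches at positions: [5, 6]
Total JMP count: 2

2
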